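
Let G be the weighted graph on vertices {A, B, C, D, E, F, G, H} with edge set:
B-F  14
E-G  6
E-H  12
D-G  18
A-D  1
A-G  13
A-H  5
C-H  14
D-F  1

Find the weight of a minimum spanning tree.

53

Sort edges by weight, then run Kruskal:
A-D (1): add — endpoints in different components.
D-F (1): add — endpoints in different components.
A-H (5): add — endpoints in different components.
E-G (6): add — endpoints in different components.
E-H (12): add — endpoints in different components.
A-G (13): skip — A and G already connected.
B-F (14): add — endpoints in different components.
C-H (14): add — endpoints in different components.
MST edges: A-D, D-F, A-H, E-G, E-H, B-F, C-H; total weight 1+1+5+6+12+14+14 = 53.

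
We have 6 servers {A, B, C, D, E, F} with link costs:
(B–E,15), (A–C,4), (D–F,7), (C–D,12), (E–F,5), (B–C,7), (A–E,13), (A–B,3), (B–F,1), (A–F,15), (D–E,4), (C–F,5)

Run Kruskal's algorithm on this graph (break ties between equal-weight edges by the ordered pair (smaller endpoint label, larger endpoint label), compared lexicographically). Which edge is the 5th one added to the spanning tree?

E-F

Kruskal's algorithm — process edges by increasing weight (ties by edge label):
B–F (1): add. Components now {A} {B,F} {C} {D} {E}
A–B (3): add. Components now {A,B,F} {C} {D} {E}
A–C (4): add. Components now {A,B,C,F} {D} {E}
D–E (4): add. Components now {A,B,C,F} {D,E}
C–F (5): skip — C and F already connected.
E–F (5): add. Components now {A,B,C,D,E,F}
The 5th edge added is E–F.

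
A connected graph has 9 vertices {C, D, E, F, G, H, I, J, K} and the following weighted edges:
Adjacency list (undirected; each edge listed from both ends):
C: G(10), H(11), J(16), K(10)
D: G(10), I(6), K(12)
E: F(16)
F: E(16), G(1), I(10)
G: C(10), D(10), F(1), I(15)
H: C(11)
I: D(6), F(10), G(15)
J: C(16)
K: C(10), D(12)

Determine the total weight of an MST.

Grow the tree from J using Prim:
Step 1: frontier [C-J 16] → take C-J (16); add C.
Step 2: frontier [C-G 10, C-K 10, C-H 11] → take C-G (10); add G.
Step 3: frontier [C-K 10, C-H 11, F-G 1, D-G 10, G-I 15] → take F-G (1); add F.
Step 4: frontier [C-K 10, C-H 11, F-I 10, E-F 16, D-G 10, G-I 15] → take D-G (10); add D.
Step 5: frontier [C-K 10, C-H 11, D-I 6, D-K 12, F-I 10, E-F 16, G-I 15] → take D-I (6); add I.
Step 6: frontier [C-K 10, C-H 11, D-K 12, E-F 16] → take C-K (10); add K.
Step 7: frontier [C-H 11, E-F 16] → take C-H (11); add H.
Step 8: frontier [E-F 16] → take E-F (16); add E.
MST edges: C-J, C-G, F-G, D-G, D-I, C-K, C-H, E-F; total weight 16+10+1+10+6+10+11+16 = 80.

80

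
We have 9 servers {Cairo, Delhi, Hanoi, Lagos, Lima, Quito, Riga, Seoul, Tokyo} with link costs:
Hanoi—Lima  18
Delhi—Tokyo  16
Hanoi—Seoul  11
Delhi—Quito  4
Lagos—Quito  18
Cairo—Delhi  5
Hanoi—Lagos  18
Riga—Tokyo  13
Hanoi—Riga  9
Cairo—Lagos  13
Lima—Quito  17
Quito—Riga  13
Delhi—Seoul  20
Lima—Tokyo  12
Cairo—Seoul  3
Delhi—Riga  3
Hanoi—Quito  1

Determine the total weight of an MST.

Sort edges by weight, then run Kruskal:
Hanoi—Quito (1): add — endpoints in different components.
Cairo—Seoul (3): add — endpoints in different components.
Delhi—Riga (3): add — endpoints in different components.
Delhi—Quito (4): add — endpoints in different components.
Cairo—Delhi (5): add — endpoints in different components.
Hanoi—Riga (9): skip — Hanoi and Riga already connected.
Hanoi—Seoul (11): skip — Hanoi and Seoul already connected.
Lima—Tokyo (12): add — endpoints in different components.
Cairo—Lagos (13): add — endpoints in different components.
Quito—Riga (13): skip — Riga and Quito already connected.
Riga—Tokyo (13): add — endpoints in different components.
MST edges: Hanoi—Quito, Cairo—Seoul, Delhi—Riga, Delhi—Quito, Cairo—Delhi, Lima—Tokyo, Cairo—Lagos, Riga—Tokyo; total weight 1+3+3+4+5+12+13+13 = 54.

54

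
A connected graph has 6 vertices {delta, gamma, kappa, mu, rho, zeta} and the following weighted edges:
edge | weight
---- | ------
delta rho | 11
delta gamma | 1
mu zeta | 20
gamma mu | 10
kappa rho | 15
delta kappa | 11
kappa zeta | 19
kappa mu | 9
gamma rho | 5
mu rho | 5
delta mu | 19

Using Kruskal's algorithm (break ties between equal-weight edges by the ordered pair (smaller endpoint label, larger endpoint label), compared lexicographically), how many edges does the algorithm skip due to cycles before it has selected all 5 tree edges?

Sort edges by weight, then run Kruskal:
delta gamma (1): add — endpoints in different components.
gamma rho (5): add — endpoints in different components.
mu rho (5): add — endpoints in different components.
kappa mu (9): add — endpoints in different components.
gamma mu (10): skip — gamma and mu already connected.
delta kappa (11): skip — delta and kappa already connected.
delta rho (11): skip — delta and rho already connected.
kappa rho (15): skip — kappa and rho already connected.
delta mu (19): skip — delta and mu already connected.
kappa zeta (19): add — endpoints in different components.
Edges rejected before the tree was complete: 5.

5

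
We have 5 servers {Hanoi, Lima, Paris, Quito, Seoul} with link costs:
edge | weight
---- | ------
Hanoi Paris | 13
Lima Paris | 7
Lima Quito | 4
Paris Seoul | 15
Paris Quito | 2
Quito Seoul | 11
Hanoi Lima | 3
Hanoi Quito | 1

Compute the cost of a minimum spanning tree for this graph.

17

Kruskal's algorithm — process edges by increasing weight (ties by edge label):
Hanoi Quito (1): add. Components now {Hanoi,Quito} {Paris} {Lima} {Seoul}
Paris Quito (2): add. Components now {Hanoi,Paris,Quito} {Lima} {Seoul}
Hanoi Lima (3): add. Components now {Hanoi,Lima,Paris,Quito} {Seoul}
Lima Quito (4): skip — Quito and Lima already connected.
Lima Paris (7): skip — Paris and Lima already connected.
Quito Seoul (11): add. Components now {Hanoi,Lima,Paris,Quito,Seoul}
MST edges: Hanoi Quito, Paris Quito, Hanoi Lima, Quito Seoul; total weight 1+2+3+11 = 17.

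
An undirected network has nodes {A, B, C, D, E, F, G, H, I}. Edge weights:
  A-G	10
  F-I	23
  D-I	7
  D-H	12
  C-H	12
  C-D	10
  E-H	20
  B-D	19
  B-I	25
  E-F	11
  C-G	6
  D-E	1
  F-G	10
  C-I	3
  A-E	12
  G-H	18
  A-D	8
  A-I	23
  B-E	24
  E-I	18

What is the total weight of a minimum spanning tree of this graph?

66

Sort edges by weight, then run Kruskal:
D-E (1): add — endpoints in different components.
C-I (3): add — endpoints in different components.
C-G (6): add — endpoints in different components.
D-I (7): add — endpoints in different components.
A-D (8): add — endpoints in different components.
A-G (10): skip — A and G already connected.
C-D (10): skip — C and D already connected.
F-G (10): add — endpoints in different components.
E-F (11): skip — E and F already connected.
A-E (12): skip — A and E already connected.
C-H (12): add — endpoints in different components.
D-H (12): skip — D and H already connected.
E-I (18): skip — E and I already connected.
G-H (18): skip — G and H already connected.
B-D (19): add — endpoints in different components.
MST edges: D-E, C-I, C-G, D-I, A-D, F-G, C-H, B-D; total weight 1+3+6+7+8+10+12+19 = 66.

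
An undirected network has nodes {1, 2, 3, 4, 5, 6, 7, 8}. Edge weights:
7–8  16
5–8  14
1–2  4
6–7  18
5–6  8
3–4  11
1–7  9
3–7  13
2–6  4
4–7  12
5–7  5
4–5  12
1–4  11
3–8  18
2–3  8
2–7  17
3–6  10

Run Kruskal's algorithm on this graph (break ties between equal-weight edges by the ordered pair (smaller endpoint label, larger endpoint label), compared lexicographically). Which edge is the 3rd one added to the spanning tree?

Kruskal's algorithm — process edges by increasing weight (ties by edge label):
1–2 (4): add — endpoints in different components.
2–6 (4): add — endpoints in different components.
5–7 (5): add — endpoints in different components.
2–3 (8): add — endpoints in different components.
5–6 (8): add — endpoints in different components.
1–7 (9): skip — 1 and 7 already connected.
3–6 (10): skip — 3 and 6 already connected.
1–4 (11): add — endpoints in different components.
3–4 (11): skip — 3 and 4 already connected.
4–5 (12): skip — 4 and 5 already connected.
4–7 (12): skip — 4 and 7 already connected.
3–7 (13): skip — 3 and 7 already connected.
5–8 (14): add — endpoints in different components.
The 3rd edge added is 5–7.

5-7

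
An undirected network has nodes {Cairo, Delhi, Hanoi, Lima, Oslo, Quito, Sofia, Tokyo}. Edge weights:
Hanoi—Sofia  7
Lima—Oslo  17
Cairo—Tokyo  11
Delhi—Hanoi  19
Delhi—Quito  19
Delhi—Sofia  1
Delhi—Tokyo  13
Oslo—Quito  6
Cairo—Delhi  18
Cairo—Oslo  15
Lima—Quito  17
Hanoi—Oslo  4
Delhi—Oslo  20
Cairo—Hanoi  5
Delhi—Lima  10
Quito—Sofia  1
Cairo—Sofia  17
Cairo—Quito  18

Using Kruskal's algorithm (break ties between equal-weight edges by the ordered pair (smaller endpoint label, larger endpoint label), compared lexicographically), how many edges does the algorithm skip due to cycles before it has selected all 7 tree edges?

1

Kruskal's algorithm — process edges by increasing weight (ties by edge label):
Delhi—Sofia (1): add — endpoints in different components.
Quito—Sofia (1): add — endpoints in different components.
Hanoi—Oslo (4): add — endpoints in different components.
Cairo—Hanoi (5): add — endpoints in different components.
Oslo—Quito (6): add — endpoints in different components.
Hanoi—Sofia (7): skip — Sofia and Hanoi already connected.
Delhi—Lima (10): add — endpoints in different components.
Cairo—Tokyo (11): add — endpoints in different components.
Edges rejected before the tree was complete: 1.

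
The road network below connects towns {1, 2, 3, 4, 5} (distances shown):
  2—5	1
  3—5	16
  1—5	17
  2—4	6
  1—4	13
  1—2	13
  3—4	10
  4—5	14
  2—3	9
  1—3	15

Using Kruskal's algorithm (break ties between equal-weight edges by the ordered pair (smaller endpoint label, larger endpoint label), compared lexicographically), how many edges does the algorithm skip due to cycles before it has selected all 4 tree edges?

Kruskal: consider edges lightest-first.
2—5 (1): add — endpoints in different components.
2—4 (6): add — endpoints in different components.
2—3 (9): add — endpoints in different components.
3—4 (10): skip — 3 and 4 already connected.
1—2 (13): add — endpoints in different components.
Edges rejected before the tree was complete: 1.

1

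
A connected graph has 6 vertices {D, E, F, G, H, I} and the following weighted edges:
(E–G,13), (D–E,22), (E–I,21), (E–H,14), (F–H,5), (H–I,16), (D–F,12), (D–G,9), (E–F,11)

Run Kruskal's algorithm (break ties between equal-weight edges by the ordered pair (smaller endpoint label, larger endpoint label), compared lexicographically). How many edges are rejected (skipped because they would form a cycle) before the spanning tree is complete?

Sort edges by weight, then run Kruskal:
F–H (5): add — endpoints in different components.
D–G (9): add — endpoints in different components.
E–F (11): add — endpoints in different components.
D–F (12): add — endpoints in different components.
E–G (13): skip — E and G already connected.
E–H (14): skip — E and H already connected.
H–I (16): add — endpoints in different components.
Edges rejected before the tree was complete: 2.

2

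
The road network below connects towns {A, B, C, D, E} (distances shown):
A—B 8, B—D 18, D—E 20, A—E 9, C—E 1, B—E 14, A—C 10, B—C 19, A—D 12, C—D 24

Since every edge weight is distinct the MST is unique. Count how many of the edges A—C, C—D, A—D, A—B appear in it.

2

Kruskal: consider edges lightest-first.
C—E (1): add. Components now {A} {B} {C,E} {D}
A—B (8): add. Components now {A,B} {C,E} {D}
A—E (9): add. Components now {A,B,C,E} {D}
A—C (10): skip — A and C already connected.
A—D (12): add. Components now {A,B,C,D,E}
MST edge set: {C—E, A—B, A—E, A—D}.
Of the listed edges, {A—D, A—B} are in the MST → 2.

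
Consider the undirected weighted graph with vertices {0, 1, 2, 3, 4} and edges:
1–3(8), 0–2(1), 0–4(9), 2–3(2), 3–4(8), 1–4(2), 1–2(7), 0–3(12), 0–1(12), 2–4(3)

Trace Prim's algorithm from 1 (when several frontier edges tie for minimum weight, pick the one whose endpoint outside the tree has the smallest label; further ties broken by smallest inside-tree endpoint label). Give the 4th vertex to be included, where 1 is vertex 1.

0

Prim's algorithm from 1:
Step 1: cheapest edge leaving the tree is 1–4 (2); add 4.
Step 2: cheapest edge leaving the tree is 2–4 (3); add 2.
Step 3: cheapest edge leaving the tree is 0–2 (1); add 0.
Step 4: cheapest edge leaving the tree is 2–3 (2); add 3.
Vertex order: 1, 4, 2, 0, 3. The 4th vertex is 0.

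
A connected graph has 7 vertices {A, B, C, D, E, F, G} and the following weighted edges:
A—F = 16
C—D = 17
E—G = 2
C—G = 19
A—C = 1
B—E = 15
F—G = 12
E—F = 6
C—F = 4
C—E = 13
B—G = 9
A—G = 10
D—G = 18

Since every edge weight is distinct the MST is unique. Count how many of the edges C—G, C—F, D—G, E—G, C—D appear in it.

3

Kruskal's algorithm — process edges by increasing weight (ties by edge label):
A—C (1): add — endpoints in different components.
E—G (2): add — endpoints in different components.
C—F (4): add — endpoints in different components.
E—F (6): add — endpoints in different components.
B—G (9): add — endpoints in different components.
A—G (10): skip — A and G already connected.
F—G (12): skip — F and G already connected.
C—E (13): skip — C and E already connected.
B—E (15): skip — B and E already connected.
A—F (16): skip — A and F already connected.
C—D (17): add — endpoints in different components.
MST edge set: {A—C, E—G, C—F, E—F, B—G, C—D}.
Of the listed edges, {C—F, E—G, C—D} are in the MST → 3.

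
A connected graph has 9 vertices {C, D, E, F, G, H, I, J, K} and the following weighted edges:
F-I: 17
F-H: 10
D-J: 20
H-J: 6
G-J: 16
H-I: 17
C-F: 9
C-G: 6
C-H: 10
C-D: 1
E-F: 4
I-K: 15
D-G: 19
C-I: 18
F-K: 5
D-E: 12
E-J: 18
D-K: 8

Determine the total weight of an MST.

55

Grow the tree from C using Prim:
Step 1: cheapest edge leaving the tree is C-D (1); add D.
Step 2: cheapest edge leaving the tree is C-G (6); add G.
Step 3: cheapest edge leaving the tree is D-K (8); add K.
Step 4: cheapest edge leaving the tree is F-K (5); add F.
Step 5: cheapest edge leaving the tree is E-F (4); add E.
Step 6: cheapest edge leaving the tree is C-H (10); add H.
Step 7: cheapest edge leaving the tree is H-J (6); add J.
Step 8: cheapest edge leaving the tree is I-K (15); add I.
MST edges: C-D, C-G, D-K, F-K, E-F, C-H, H-J, I-K; total weight 1+6+8+5+4+10+6+15 = 55.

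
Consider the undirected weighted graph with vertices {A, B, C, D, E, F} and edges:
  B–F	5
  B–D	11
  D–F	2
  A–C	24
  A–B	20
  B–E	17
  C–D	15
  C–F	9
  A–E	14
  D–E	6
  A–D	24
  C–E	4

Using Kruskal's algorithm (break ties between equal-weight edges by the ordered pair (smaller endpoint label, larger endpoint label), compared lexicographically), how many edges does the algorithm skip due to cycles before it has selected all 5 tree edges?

2

Kruskal: consider edges lightest-first.
D–F (2): add — endpoints in different components.
C–E (4): add — endpoints in different components.
B–F (5): add — endpoints in different components.
D–E (6): add — endpoints in different components.
C–F (9): skip — C and F already connected.
B–D (11): skip — B and D already connected.
A–E (14): add — endpoints in different components.
Edges rejected before the tree was complete: 2.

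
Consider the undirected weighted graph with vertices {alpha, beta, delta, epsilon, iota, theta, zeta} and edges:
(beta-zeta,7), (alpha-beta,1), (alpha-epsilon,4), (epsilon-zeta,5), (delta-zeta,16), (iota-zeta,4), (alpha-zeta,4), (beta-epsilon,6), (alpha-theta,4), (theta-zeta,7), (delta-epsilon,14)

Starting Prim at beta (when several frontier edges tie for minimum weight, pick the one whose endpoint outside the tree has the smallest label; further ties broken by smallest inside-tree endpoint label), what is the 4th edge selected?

Grow the tree from beta using Prim:
Step 1: cheapest edge leaving the tree is alpha-beta (1); add alpha.
Step 2: cheapest edge leaving the tree is alpha-epsilon (4); add epsilon.
Step 3: cheapest edge leaving the tree is alpha-theta (4); add theta.
Step 4: cheapest edge leaving the tree is alpha-zeta (4); add zeta.
Step 5: cheapest edge leaving the tree is iota-zeta (4); add iota.
Step 6: cheapest edge leaving the tree is delta-epsilon (14); add delta.
The 4th edge added is alpha-zeta.

alpha-zeta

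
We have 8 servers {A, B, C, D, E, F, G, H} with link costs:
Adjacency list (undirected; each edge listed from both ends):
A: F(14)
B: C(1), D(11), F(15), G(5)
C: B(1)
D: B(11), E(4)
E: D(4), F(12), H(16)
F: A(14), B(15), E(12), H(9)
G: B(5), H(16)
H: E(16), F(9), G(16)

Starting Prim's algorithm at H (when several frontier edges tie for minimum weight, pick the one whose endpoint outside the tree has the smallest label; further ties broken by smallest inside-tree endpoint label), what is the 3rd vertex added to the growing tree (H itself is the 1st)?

Prim's algorithm from H:
Step 1: frontier [F—H 9, E—H 16, G—H 16] → take F—H (9); add F.
Step 2: frontier [E—F 12, A—F 14, B—F 15, E—H 16, G—H 16] → take E—F (12); add E.
Step 3: frontier [D—E 4, A—F 14, B—F 15, G—H 16] → take D—E (4); add D.
Step 4: frontier [B—D 11, A—F 14, B—F 15, G—H 16] → take B—D (11); add B.
Step 5: frontier [B—C 1, B—G 5, A—F 14, G—H 16] → take B—C (1); add C.
Step 6: frontier [B—G 5, A—F 14, G—H 16] → take B—G (5); add G.
Step 7: frontier [A—F 14] → take A—F (14); add A.
Vertex order: H, F, E, D, B, C, G, A. The 3rd vertex is E.

E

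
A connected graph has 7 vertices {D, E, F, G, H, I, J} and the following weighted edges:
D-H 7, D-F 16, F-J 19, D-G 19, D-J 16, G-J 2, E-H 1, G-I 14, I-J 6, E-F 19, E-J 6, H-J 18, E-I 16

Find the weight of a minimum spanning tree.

Kruskal: consider edges lightest-first.
E-H (1): add. Components now {D} {E,H} {F} {G} {I} {J}
G-J (2): add. Components now {D} {E,H} {F} {G,J} {I}
E-J (6): add. Components now {D} {E,G,H,J} {F} {I}
I-J (6): add. Components now {D} {E,G,H,I,J} {F}
D-H (7): add. Components now {D,E,G,H,I,J} {F}
G-I (14): skip — G and I already connected.
D-F (16): add. Components now {D,E,F,G,H,I,J}
MST edges: E-H, G-J, E-J, I-J, D-H, D-F; total weight 1+2+6+6+7+16 = 38.

38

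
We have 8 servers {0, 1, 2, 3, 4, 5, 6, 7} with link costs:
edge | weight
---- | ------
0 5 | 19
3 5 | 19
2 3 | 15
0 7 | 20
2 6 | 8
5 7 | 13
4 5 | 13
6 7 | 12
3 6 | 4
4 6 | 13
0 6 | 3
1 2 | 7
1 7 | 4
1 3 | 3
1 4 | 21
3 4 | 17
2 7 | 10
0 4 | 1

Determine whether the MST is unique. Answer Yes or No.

No

Kruskal's algorithm — process edges by increasing weight (ties by edge label):
0 4 (1): add — endpoints in different components.
0 6 (3): add — endpoints in different components.
1 3 (3): add — endpoints in different components.
1 7 (4): add — endpoints in different components.
3 6 (4): add — endpoints in different components.
1 2 (7): add — endpoints in different components.
2 6 (8): skip — 2 and 6 already connected.
2 7 (10): skip — 2 and 7 already connected.
6 7 (12): skip — 6 and 7 already connected.
4 5 (13): add — endpoints in different components.
Non-tree edge 5 7 has weight 13, equal to the heaviest edge on its tree cycle — swapping gives another MST of the same weight. Not unique.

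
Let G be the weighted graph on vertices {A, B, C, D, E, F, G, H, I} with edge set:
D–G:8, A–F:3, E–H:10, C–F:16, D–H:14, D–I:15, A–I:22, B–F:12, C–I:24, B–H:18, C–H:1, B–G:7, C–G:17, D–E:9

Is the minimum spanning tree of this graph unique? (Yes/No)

Yes

Kruskal's algorithm — process edges by increasing weight (ties by edge label):
C–H (1): add — endpoints in different components.
A–F (3): add — endpoints in different components.
B–G (7): add — endpoints in different components.
D–G (8): add — endpoints in different components.
D–E (9): add — endpoints in different components.
E–H (10): add — endpoints in different components.
B–F (12): add — endpoints in different components.
D–H (14): skip — D and H already connected.
D–I (15): add — endpoints in different components.
Every non-tree edge has weight strictly greater than the heaviest edge on the tree path between its endpoints, so the MST is unique.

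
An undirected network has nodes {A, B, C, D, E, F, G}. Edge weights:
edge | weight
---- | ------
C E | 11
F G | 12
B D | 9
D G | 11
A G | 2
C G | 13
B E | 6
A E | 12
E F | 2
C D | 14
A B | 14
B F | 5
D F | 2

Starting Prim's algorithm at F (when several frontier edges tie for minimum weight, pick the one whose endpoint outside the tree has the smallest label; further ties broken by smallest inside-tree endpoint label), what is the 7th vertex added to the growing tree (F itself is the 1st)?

A

Grow the tree from F using Prim:
Step 1: frontier [D F 2, E F 2, B F 5, F G 12] → take D F (2); add D.
Step 2: frontier [B D 9, D G 11, C D 14, E F 2, B F 5, F G 12] → take E F (2); add E.
Step 3: frontier [B D 9, D G 11, C D 14, B E 6, C E 11, A E 12, B F 5, F G 12] → take B F (5); add B.
Step 4: frontier [A B 14, D G 11, C D 14, C E 11, A E 12, F G 12] → take C E (11); add C.
Step 5: frontier [A B 14, C G 13, D G 11, A E 12, F G 12] → take D G (11); add G.
Step 6: frontier [A B 14, A E 12, A G 2] → take A G (2); add A.
Vertex order: F, D, E, B, C, G, A. The 7th vertex is A.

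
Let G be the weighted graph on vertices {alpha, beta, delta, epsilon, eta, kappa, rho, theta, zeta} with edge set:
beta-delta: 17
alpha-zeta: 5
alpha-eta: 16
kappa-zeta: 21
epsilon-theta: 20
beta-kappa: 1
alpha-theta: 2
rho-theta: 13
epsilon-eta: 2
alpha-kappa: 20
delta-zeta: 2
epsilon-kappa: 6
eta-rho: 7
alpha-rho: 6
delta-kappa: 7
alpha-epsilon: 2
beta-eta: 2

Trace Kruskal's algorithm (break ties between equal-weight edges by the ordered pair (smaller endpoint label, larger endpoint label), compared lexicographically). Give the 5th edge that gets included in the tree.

Kruskal: consider edges lightest-first.
beta-kappa (1): add — endpoints in different components.
alpha-epsilon (2): add — endpoints in different components.
alpha-theta (2): add — endpoints in different components.
beta-eta (2): add — endpoints in different components.
delta-zeta (2): add — endpoints in different components.
epsilon-eta (2): add — endpoints in different components.
alpha-zeta (5): add — endpoints in different components.
alpha-rho (6): add — endpoints in different components.
The 5th edge added is delta-zeta.

delta-zeta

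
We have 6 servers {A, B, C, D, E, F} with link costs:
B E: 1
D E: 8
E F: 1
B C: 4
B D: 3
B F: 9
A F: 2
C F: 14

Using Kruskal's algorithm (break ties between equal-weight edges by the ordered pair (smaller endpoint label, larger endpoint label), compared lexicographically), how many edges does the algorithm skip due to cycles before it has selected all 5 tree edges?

0

Kruskal's algorithm — process edges by increasing weight (ties by edge label):
B E (1): add — endpoints in different components.
E F (1): add — endpoints in different components.
A F (2): add — endpoints in different components.
B D (3): add — endpoints in different components.
B C (4): add — endpoints in different components.
Edges rejected before the tree was complete: 0.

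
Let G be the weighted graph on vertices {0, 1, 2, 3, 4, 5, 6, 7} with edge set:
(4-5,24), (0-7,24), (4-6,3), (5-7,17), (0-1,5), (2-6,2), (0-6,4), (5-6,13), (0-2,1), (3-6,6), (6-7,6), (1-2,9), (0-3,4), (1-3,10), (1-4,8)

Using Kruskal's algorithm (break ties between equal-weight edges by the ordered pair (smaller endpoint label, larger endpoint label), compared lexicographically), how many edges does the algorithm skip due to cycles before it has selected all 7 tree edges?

5

Sort edges by weight, then run Kruskal:
0-2 (1): add — endpoints in different components.
2-6 (2): add — endpoints in different components.
4-6 (3): add — endpoints in different components.
0-3 (4): add — endpoints in different components.
0-6 (4): skip — 0 and 6 already connected.
0-1 (5): add — endpoints in different components.
3-6 (6): skip — 3 and 6 already connected.
6-7 (6): add — endpoints in different components.
1-4 (8): skip — 1 and 4 already connected.
1-2 (9): skip — 1 and 2 already connected.
1-3 (10): skip — 1 and 3 already connected.
5-6 (13): add — endpoints in different components.
Edges rejected before the tree was complete: 5.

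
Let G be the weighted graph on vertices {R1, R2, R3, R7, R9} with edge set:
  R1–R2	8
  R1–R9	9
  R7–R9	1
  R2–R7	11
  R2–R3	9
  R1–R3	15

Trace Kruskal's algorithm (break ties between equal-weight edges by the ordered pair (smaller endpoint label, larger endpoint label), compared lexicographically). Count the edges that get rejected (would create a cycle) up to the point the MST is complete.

Kruskal: consider edges lightest-first.
R7–R9 (1): add — endpoints in different components.
R1–R2 (8): add — endpoints in different components.
R1–R9 (9): add — endpoints in different components.
R2–R3 (9): add — endpoints in different components.
Edges rejected before the tree was complete: 0.

0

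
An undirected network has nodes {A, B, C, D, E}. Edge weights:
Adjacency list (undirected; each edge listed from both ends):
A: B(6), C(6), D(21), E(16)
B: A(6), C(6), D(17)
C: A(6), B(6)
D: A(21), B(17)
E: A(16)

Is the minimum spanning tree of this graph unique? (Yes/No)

No

Kruskal's algorithm — process edges by increasing weight (ties by edge label):
A B (6): add — endpoints in different components.
A C (6): add — endpoints in different components.
B C (6): skip — B and C already connected.
A E (16): add — endpoints in different components.
B D (17): add — endpoints in different components.
Non-tree edge B C has weight 6, equal to the heaviest edge on its tree cycle — swapping gives another MST of the same weight. Not unique.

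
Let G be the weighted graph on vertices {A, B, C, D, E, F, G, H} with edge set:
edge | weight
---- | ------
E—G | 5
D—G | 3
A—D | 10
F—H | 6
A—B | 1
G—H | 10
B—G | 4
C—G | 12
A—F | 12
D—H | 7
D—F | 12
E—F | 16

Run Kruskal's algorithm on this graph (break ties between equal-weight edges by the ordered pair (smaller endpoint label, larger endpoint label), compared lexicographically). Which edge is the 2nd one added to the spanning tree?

Sort edges by weight, then run Kruskal:
A—B (1): add — endpoints in different components.
D—G (3): add — endpoints in different components.
B—G (4): add — endpoints in different components.
E—G (5): add — endpoints in different components.
F—H (6): add — endpoints in different components.
D—H (7): add — endpoints in different components.
A—D (10): skip — A and D already connected.
G—H (10): skip — G and H already connected.
A—F (12): skip — A and F already connected.
C—G (12): add — endpoints in different components.
The 2nd edge added is D—G.

D-G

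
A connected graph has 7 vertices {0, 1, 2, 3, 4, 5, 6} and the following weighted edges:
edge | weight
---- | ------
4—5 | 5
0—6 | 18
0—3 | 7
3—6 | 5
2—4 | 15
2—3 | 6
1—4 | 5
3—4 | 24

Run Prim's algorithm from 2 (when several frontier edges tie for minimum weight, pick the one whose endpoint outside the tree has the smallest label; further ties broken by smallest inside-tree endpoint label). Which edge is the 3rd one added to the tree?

0-3

Grow the tree from 2 using Prim:
Step 1: frontier [2—3 6, 2—4 15] → take 2—3 (6); add 3.
Step 2: frontier [2—4 15, 3—6 5, 0—3 7, 3—4 24] → take 3—6 (5); add 6.
Step 3: frontier [2—4 15, 0—3 7, 3—4 24, 0—6 18] → take 0—3 (7); add 0.
Step 4: frontier [2—4 15, 3—4 24] → take 2—4 (15); add 4.
Step 5: frontier [1—4 5, 4—5 5] → take 1—4 (5); add 1.
Step 6: frontier [4—5 5] → take 4—5 (5); add 5.
The 3rd edge added is 0—3.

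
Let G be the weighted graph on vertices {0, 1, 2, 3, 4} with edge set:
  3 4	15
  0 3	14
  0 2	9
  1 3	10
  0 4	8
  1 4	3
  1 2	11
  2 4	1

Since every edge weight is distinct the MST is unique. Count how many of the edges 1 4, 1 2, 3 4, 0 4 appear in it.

Kruskal: consider edges lightest-first.
2 4 (1): add — endpoints in different components.
1 4 (3): add — endpoints in different components.
0 4 (8): add — endpoints in different components.
0 2 (9): skip — 0 and 2 already connected.
1 3 (10): add — endpoints in different components.
MST edge set: {2 4, 1 4, 0 4, 1 3}.
Of the listed edges, {1 4, 0 4} are in the MST → 2.

2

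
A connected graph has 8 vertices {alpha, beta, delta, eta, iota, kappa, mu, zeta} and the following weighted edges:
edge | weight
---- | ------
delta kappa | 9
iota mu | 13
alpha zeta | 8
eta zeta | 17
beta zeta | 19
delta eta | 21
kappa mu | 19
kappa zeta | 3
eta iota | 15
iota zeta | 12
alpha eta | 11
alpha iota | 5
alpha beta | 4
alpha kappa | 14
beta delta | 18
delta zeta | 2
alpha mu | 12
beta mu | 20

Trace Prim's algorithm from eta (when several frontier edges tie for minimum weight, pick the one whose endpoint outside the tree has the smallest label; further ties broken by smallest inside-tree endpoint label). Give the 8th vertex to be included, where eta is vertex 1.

Prim, starting at eta.
Step 1: cheapest edge leaving the tree is alpha eta (11); add alpha.
Step 2: cheapest edge leaving the tree is alpha beta (4); add beta.
Step 3: cheapest edge leaving the tree is alpha iota (5); add iota.
Step 4: cheapest edge leaving the tree is alpha zeta (8); add zeta.
Step 5: cheapest edge leaving the tree is delta zeta (2); add delta.
Step 6: cheapest edge leaving the tree is kappa zeta (3); add kappa.
Step 7: cheapest edge leaving the tree is alpha mu (12); add mu.
Vertex order: eta, alpha, beta, iota, zeta, delta, kappa, mu. The 8th vertex is mu.

mu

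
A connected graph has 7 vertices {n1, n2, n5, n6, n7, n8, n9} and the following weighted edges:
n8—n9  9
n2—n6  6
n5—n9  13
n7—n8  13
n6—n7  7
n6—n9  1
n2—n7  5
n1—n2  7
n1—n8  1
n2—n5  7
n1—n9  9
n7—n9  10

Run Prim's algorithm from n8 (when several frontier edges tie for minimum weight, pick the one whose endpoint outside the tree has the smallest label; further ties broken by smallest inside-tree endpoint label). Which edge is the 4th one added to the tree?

n2-n6

Prim's algorithm from n8:
Step 1: frontier [n1—n8 1, n8—n9 9, n7—n8 13] → take n1—n8 (1); add n1.
Step 2: frontier [n1—n2 7, n1—n9 9, n8—n9 9, n7—n8 13] → take n1—n2 (7); add n2.
Step 3: frontier [n1—n9 9, n2—n7 5, n2—n6 6, n2—n5 7, n8—n9 9, n7—n8 13] → take n2—n7 (5); add n7.
Step 4: frontier [n1—n9 9, n2—n6 6, n2—n5 7, n6—n7 7, n7—n9 10, n8—n9 9] → take n2—n6 (6); add n6.
Step 5: frontier [n1—n9 9, n2—n5 7, n6—n9 1, n7—n9 10, n8—n9 9] → take n6—n9 (1); add n9.
Step 6: frontier [n2—n5 7, n5—n9 13] → take n2—n5 (7); add n5.
The 4th edge added is n2—n6.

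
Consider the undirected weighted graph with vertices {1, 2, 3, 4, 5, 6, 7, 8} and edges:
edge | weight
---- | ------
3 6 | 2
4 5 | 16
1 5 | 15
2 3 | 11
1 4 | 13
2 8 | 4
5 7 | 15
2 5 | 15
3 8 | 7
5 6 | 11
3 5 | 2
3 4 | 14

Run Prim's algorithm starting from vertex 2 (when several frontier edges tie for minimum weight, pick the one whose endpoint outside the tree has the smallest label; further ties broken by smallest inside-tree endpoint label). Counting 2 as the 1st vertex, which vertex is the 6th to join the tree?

Grow the tree from 2 using Prim:
Step 1: cheapest edge leaving the tree is 2 8 (4); add 8.
Step 2: cheapest edge leaving the tree is 3 8 (7); add 3.
Step 3: cheapest edge leaving the tree is 3 5 (2); add 5.
Step 4: cheapest edge leaving the tree is 3 6 (2); add 6.
Step 5: cheapest edge leaving the tree is 3 4 (14); add 4.
Step 6: cheapest edge leaving the tree is 1 4 (13); add 1.
Step 7: cheapest edge leaving the tree is 5 7 (15); add 7.
Vertex order: 2, 8, 3, 5, 6, 4, 1, 7. The 6th vertex is 4.

4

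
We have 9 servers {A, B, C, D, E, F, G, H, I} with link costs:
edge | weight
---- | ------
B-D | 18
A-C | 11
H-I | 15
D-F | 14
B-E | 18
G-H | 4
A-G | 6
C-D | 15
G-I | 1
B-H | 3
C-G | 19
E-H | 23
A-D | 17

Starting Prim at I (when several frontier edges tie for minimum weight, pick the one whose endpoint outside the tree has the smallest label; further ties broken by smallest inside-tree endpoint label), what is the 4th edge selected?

A-G

Prim's algorithm from I:
Step 1: frontier [G-I 1, H-I 15] → take G-I (1); add G.
Step 2: frontier [G-H 4, A-G 6, C-G 19, H-I 15] → take G-H (4); add H.
Step 3: frontier [A-G 6, C-G 19, B-H 3, E-H 23] → take B-H (3); add B.
Step 4: frontier [B-D 18, B-E 18, A-G 6, C-G 19, E-H 23] → take A-G (6); add A.
Step 5: frontier [A-C 11, A-D 17, B-D 18, B-E 18, C-G 19, E-H 23] → take A-C (11); add C.
Step 6: frontier [A-D 17, B-D 18, B-E 18, C-D 15, E-H 23] → take C-D (15); add D.
Step 7: frontier [B-E 18, D-F 14, E-H 23] → take D-F (14); add F.
Step 8: frontier [B-E 18, E-H 23] → take B-E (18); add E.
The 4th edge added is A-G.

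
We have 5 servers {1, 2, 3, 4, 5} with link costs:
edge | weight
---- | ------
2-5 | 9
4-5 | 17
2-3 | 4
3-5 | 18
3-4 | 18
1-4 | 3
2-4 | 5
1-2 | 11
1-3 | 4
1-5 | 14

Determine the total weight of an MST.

20

Sort edges by weight, then run Kruskal:
1-4 (3): add — endpoints in different components.
1-3 (4): add — endpoints in different components.
2-3 (4): add — endpoints in different components.
2-4 (5): skip — 2 and 4 already connected.
2-5 (9): add — endpoints in different components.
MST edges: 1-4, 1-3, 2-3, 2-5; total weight 3+4+4+9 = 20.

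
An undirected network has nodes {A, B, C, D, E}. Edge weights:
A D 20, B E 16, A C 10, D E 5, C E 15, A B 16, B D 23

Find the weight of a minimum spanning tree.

Prim's algorithm from C:
Step 1: frontier [A C 10, C E 15] → take A C (10); add A.
Step 2: frontier [A B 16, A D 20, C E 15] → take C E (15); add E.
Step 3: frontier [A B 16, A D 20, D E 5, B E 16] → take D E (5); add D.
Step 4: frontier [A B 16, B D 23, B E 16] → take A B (16); add B.
MST edges: A C, C E, D E, A B; total weight 10+15+5+16 = 46.

46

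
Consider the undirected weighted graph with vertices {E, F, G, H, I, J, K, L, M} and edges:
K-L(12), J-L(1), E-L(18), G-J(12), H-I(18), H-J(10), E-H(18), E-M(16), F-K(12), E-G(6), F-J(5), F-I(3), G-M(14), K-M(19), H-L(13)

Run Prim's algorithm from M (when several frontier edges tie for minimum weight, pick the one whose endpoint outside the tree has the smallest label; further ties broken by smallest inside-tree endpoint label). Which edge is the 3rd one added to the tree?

Prim's algorithm from M:
Step 1: cheapest edge leaving the tree is G-M (14); add G.
Step 2: cheapest edge leaving the tree is E-G (6); add E.
Step 3: cheapest edge leaving the tree is G-J (12); add J.
Step 4: cheapest edge leaving the tree is J-L (1); add L.
Step 5: cheapest edge leaving the tree is F-J (5); add F.
Step 6: cheapest edge leaving the tree is F-I (3); add I.
Step 7: cheapest edge leaving the tree is H-J (10); add H.
Step 8: cheapest edge leaving the tree is F-K (12); add K.
The 3rd edge added is G-J.

G-J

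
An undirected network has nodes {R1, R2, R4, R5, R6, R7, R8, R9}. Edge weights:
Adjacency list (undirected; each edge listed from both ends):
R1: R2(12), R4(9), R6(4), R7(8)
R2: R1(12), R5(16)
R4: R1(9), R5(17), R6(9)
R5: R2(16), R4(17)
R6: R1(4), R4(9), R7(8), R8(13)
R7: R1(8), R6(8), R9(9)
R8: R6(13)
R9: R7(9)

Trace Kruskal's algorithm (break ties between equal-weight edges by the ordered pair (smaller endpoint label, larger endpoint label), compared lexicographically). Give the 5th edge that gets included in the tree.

Kruskal: consider edges lightest-first.
R1-R6 (4): add — endpoints in different components.
R1-R7 (8): add — endpoints in different components.
R6-R7 (8): skip — R7 and R6 already connected.
R1-R4 (9): add — endpoints in different components.
R4-R6 (9): skip — R4 and R6 already connected.
R7-R9 (9): add — endpoints in different components.
R1-R2 (12): add — endpoints in different components.
R6-R8 (13): add — endpoints in different components.
R2-R5 (16): add — endpoints in different components.
The 5th edge added is R1-R2.

R1-R2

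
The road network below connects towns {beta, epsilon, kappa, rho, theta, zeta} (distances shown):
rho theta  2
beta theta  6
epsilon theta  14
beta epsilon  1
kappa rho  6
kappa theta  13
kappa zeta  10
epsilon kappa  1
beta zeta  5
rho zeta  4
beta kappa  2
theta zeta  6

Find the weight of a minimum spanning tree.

13

Kruskal's algorithm — process edges by increasing weight (ties by edge label):
beta epsilon (1): add — endpoints in different components.
epsilon kappa (1): add — endpoints in different components.
beta kappa (2): skip — kappa and beta already connected.
rho theta (2): add — endpoints in different components.
rho zeta (4): add — endpoints in different components.
beta zeta (5): add — endpoints in different components.
MST edges: beta epsilon, epsilon kappa, rho theta, rho zeta, beta zeta; total weight 1+1+2+4+5 = 13.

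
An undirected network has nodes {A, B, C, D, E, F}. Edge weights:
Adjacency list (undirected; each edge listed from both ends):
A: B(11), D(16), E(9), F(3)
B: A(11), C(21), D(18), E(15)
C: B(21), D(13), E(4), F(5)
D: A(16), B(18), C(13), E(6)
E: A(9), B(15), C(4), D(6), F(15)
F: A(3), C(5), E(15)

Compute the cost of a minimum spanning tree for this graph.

Sort edges by weight, then run Kruskal:
A—F (3): add. Components now {A,F} {B} {C} {D} {E}
C—E (4): add. Components now {A,F} {B} {C,E} {D}
C—F (5): add. Components now {A,C,E,F} {B} {D}
D—E (6): add. Components now {A,C,D,E,F} {B}
A—E (9): skip — A and E already connected.
A—B (11): add. Components now {A,B,C,D,E,F}
MST edges: A—F, C—E, C—F, D—E, A—B; total weight 3+4+5+6+11 = 29.

29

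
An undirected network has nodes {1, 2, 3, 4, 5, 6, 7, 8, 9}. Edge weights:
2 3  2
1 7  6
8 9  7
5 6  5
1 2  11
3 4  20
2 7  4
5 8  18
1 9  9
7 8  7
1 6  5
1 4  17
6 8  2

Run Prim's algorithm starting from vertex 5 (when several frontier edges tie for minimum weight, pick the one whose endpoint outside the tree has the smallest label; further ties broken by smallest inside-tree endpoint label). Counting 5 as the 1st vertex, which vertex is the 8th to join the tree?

9

Grow the tree from 5 using Prim:
Step 1: frontier [5 6 5, 5 8 18] → take 5 6 (5); add 6.
Step 2: frontier [5 8 18, 6 8 2, 1 6 5] → take 6 8 (2); add 8.
Step 3: frontier [1 6 5, 7 8 7, 8 9 7] → take 1 6 (5); add 1.
Step 4: frontier [1 7 6, 1 9 9, 1 2 11, 1 4 17, 7 8 7, 8 9 7] → take 1 7 (6); add 7.
Step 5: frontier [1 9 9, 1 2 11, 1 4 17, 2 7 4, 8 9 7] → take 2 7 (4); add 2.
Step 6: frontier [1 9 9, 1 4 17, 2 3 2, 8 9 7] → take 2 3 (2); add 3.
Step 7: frontier [1 9 9, 1 4 17, 3 4 20, 8 9 7] → take 8 9 (7); add 9.
Step 8: frontier [1 4 17, 3 4 20] → take 1 4 (17); add 4.
Vertex order: 5, 6, 8, 1, 7, 2, 3, 9, 4. The 8th vertex is 9.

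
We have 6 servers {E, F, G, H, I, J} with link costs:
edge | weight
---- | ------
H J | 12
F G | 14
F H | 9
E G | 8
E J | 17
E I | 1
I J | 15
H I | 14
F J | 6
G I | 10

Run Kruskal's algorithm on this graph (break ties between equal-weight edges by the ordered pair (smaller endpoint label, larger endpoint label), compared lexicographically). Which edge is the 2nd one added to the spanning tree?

F-J

Kruskal: consider edges lightest-first.
E I (1): add — endpoints in different components.
F J (6): add — endpoints in different components.
E G (8): add — endpoints in different components.
F H (9): add — endpoints in different components.
G I (10): skip — G and I already connected.
H J (12): skip — H and J already connected.
F G (14): add — endpoints in different components.
The 2nd edge added is F J.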